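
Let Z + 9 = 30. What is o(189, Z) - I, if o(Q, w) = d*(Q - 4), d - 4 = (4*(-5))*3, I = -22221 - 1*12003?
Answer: 23864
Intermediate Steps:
Z = 21 (Z = -9 + 30 = 21)
I = -34224 (I = -22221 - 12003 = -34224)
d = -56 (d = 4 + (4*(-5))*3 = 4 - 20*3 = 4 - 60 = -56)
o(Q, w) = 224 - 56*Q (o(Q, w) = -56*(Q - 4) = -56*(-4 + Q) = 224 - 56*Q)
o(189, Z) - I = (224 - 56*189) - 1*(-34224) = (224 - 10584) + 34224 = -10360 + 34224 = 23864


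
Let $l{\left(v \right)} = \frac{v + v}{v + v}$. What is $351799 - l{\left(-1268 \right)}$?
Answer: $351798$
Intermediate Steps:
$l{\left(v \right)} = 1$ ($l{\left(v \right)} = \frac{2 v}{2 v} = 2 v \frac{1}{2 v} = 1$)
$351799 - l{\left(-1268 \right)} = 351799 - 1 = 351798$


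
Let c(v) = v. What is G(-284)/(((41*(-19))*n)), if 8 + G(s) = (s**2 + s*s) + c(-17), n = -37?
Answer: 161287/28823 ≈ 5.5958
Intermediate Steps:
G(s) = -25 + 2*s**2 (G(s) = -8 + ((s**2 + s*s) - 17) = -8 + ((s**2 + s**2) - 17) = -8 + (2*s**2 - 17) = -8 + (-17 + 2*s**2) = -25 + 2*s**2)
G(-284)/(((41*(-19))*n)) = (-25 + 2*(-284)**2)/(((41*(-19))*(-37))) = (-25 + 2*80656)/((-779*(-37))) = (-25 + 161312)/28823 = 161287*(1/28823) = 161287/28823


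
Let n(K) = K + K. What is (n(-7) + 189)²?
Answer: 30625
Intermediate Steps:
n(K) = 2*K
(n(-7) + 189)² = (2*(-7) + 189)² = (-14 + 189)² = 175² = 30625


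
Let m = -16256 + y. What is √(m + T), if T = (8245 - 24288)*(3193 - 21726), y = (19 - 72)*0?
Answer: √297308663 ≈ 17243.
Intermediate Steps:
y = 0 (y = -53*0 = 0)
T = 297324919 (T = -16043*(-18533) = 297324919)
m = -16256 (m = -16256 + 0 = -16256)
√(m + T) = √(-16256 + 297324919) = √297308663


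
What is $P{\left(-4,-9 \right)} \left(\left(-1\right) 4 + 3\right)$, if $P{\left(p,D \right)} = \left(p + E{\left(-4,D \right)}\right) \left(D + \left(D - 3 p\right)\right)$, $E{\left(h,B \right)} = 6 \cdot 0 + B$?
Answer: $-78$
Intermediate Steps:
$E{\left(h,B \right)} = B$ ($E{\left(h,B \right)} = 0 + B = B$)
$P{\left(p,D \right)} = \left(D + p\right) \left(- 3 p + 2 D\right)$ ($P{\left(p,D \right)} = \left(p + D\right) \left(D + \left(D - 3 p\right)\right) = \left(D + p\right) \left(- 3 p + 2 D\right)$)
$P{\left(-4,-9 \right)} \left(\left(-1\right) 4 + 3\right) = \left(- 3 \left(-4\right)^{2} + 2 \left(-9\right)^{2} - \left(-9\right) \left(-4\right)\right) \left(\left(-1\right) 4 + 3\right) = \left(\left(-3\right) 16 + 2 \cdot 81 - 36\right) \left(-4 + 3\right) = \left(-48 + 162 - 36\right) \left(-1\right) = 78 \left(-1\right) = -78$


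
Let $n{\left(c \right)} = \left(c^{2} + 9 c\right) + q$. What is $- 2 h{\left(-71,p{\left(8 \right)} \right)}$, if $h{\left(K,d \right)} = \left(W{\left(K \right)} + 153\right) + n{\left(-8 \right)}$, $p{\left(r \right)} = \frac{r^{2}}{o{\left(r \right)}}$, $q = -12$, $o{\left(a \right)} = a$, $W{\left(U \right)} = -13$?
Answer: $-240$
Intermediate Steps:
$p{\left(r \right)} = r$ ($p{\left(r \right)} = \frac{r^{2}}{r} = r$)
$n{\left(c \right)} = -12 + c^{2} + 9 c$ ($n{\left(c \right)} = \left(c^{2} + 9 c\right) - 12 = -12 + c^{2} + 9 c$)
$h{\left(K,d \right)} = 120$ ($h{\left(K,d \right)} = \left(-13 + 153\right) + \left(-12 + \left(-8\right)^{2} + 9 \left(-8\right)\right) = 140 - 20 = 120$)
$- 2 h{\left(-71,p{\left(8 \right)} \right)} = \left(-2\right) 120 = -240$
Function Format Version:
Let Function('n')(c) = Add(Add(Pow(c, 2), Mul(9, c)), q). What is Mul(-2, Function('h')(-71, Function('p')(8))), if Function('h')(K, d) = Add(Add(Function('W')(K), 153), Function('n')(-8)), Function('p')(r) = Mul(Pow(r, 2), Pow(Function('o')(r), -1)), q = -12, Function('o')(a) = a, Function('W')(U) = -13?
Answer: -240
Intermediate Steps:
Function('p')(r) = r (Function('p')(r) = Mul(Pow(r, 2), Pow(r, -1)) = r)
Function('n')(c) = Add(-12, Pow(c, 2), Mul(9, c)) (Function('n')(c) = Add(Add(Pow(c, 2), Mul(9, c)), -12) = Add(-12, Pow(c, 2), Mul(9, c)))
Function('h')(K, d) = 120 (Function('h')(K, d) = Add(Add(-13, 153), Add(-12, Pow(-8, 2), Mul(9, -8))) = Add(140, Add(-12, 64, -72)) = Add(140, -20) = 120)
Mul(-2, Function('h')(-71, Function('p')(8))) = Mul(-2, 120) = -240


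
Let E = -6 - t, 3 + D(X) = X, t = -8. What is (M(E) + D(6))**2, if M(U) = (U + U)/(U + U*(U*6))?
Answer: 1681/169 ≈ 9.9467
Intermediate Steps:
D(X) = -3 + X
E = 2 (E = -6 - 1*(-8) = -6 + 8 = 2)
M(U) = 2*U/(U + 6*U**2) (M(U) = (2*U)/(U + U*(6*U)) = (2*U)/(U + 6*U**2) = 2*U/(U + 6*U**2))
(M(E) + D(6))**2 = (2/(1 + 6*2) + (-3 + 6))**2 = (2/(1 + 12) + 3)**2 = (2/13 + 3)**2 = (41/13)**2 = 1681/169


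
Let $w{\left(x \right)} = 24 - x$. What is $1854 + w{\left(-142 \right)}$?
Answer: $2020$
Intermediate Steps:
$1854 + w{\left(-142 \right)} = 1854 + \left(24 - -142\right) = 1854 + \left(24 + 142\right) = 1854 + 166 = 2020$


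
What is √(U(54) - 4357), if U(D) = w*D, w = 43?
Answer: I*√2035 ≈ 45.111*I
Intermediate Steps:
U(D) = 43*D
√(U(54) - 4357) = √(43*54 - 4357) = √(2322 - 4357) = √(-2035) = I*√2035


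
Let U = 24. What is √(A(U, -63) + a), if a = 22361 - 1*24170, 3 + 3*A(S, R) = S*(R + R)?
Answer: I*√2818 ≈ 53.085*I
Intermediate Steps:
A(S, R) = -1 + 2*R*S/3 (A(S, R) = -1 + (S*(R + R))/3 = -1 + (S*(2*R))/3 = -1 + (2*R*S)/3 = -1 + 2*R*S/3)
a = -1809 (a = 22361 - 24170 = -1809)
√(A(U, -63) + a) = √((-1 + (⅔)*(-63)*24) - 1809) = √((-1 - 1008) - 1809) = √(-1009 - 1809) = √(-2818) = I*√2818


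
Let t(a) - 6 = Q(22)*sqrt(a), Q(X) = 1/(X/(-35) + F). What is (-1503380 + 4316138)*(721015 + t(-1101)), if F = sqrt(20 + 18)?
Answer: 2028057585918 + 1082911830*I*sqrt(1101)/23033 + 1722814275*I*sqrt(41838)/23033 ≈ 2.0281e+12 + 1.6859e+7*I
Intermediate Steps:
F = sqrt(38) ≈ 6.1644
Q(X) = 1/(sqrt(38) - X/35) (Q(X) = 1/(X/(-35) + sqrt(38)) = 1/(X*(-1/35) + sqrt(38)) = 1/(-X/35 + sqrt(38)) = 1/(sqrt(38) - X/35))
t(a) = 6 - 35*sqrt(a)/(22 - 35*sqrt(38)) (t(a) = 6 + (-35/(22 - 35*sqrt(38)))*sqrt(a) = 6 - 35*sqrt(a)/(22 - 35*sqrt(38)))
(-1503380 + 4316138)*(721015 + t(-1101)) = (-1503380 + 4316138)*(721015 + (6 + 385*sqrt(-1101)/23033 + 1225*sqrt(38)*sqrt(-1101)/46066)) = 2812758*(721015 + (6 + 385*(I*sqrt(1101))/23033 + 1225*sqrt(38)*(I*sqrt(1101))/46066)) = 2812758*(721015 + (6 + 385*I*sqrt(1101)/23033 + 1225*I*sqrt(41838)/46066)) = 2812758*(721021 + 385*I*sqrt(1101)/23033 + 1225*I*sqrt(41838)/46066) = 2028057585918 + 1082911830*I*sqrt(1101)/23033 + 1722814275*I*sqrt(41838)/23033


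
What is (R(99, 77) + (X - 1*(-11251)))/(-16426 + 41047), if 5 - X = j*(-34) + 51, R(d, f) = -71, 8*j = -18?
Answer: 22115/49242 ≈ 0.44911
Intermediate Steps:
j = -9/4 (j = (⅛)*(-18) = -9/4 ≈ -2.2500)
X = -245/2 (X = 5 - (-9/4*(-34) + 51) = 5 - (153/2 + 51) = 5 - 1*255/2 = 5 - 255/2 = -245/2 ≈ -122.50)
(R(99, 77) + (X - 1*(-11251)))/(-16426 + 41047) = (-71 + (-245/2 - 1*(-11251)))/(-16426 + 41047) = (-71 + (-245/2 + 11251))/24621 = (-71 + 22257/2)*(1/24621) = (22115/2)*(1/24621) = 22115/49242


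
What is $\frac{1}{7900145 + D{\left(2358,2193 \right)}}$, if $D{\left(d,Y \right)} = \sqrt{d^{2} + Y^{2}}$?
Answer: $\frac{7900145}{62412280651612} - \frac{3 \sqrt{1152157}}{62412280651612} \approx 1.2653 \cdot 10^{-7}$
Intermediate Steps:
$D{\left(d,Y \right)} = \sqrt{Y^{2} + d^{2}}$
$\frac{1}{7900145 + D{\left(2358,2193 \right)}} = \frac{1}{7900145 + \sqrt{2193^{2} + 2358^{2}}} = \frac{1}{7900145 + \sqrt{4809249 + 5560164}} = \frac{1}{7900145 + \sqrt{10369413}} = \frac{1}{7900145 + 3 \sqrt{1152157}}$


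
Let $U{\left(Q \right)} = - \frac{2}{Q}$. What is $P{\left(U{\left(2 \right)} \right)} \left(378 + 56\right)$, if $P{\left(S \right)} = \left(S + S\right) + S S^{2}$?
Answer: $-1302$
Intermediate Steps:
$P{\left(S \right)} = S^{3} + 2 S$ ($P{\left(S \right)} = 2 S + S^{3} = S^{3} + 2 S$)
$P{\left(U{\left(2 \right)} \right)} \left(378 + 56\right) = - \frac{2}{2} \left(2 + \left(- \frac{2}{2}\right)^{2}\right) \left(378 + 56\right) = \left(-2\right) \frac{1}{2} \left(2 + \left(\left(-2\right) \frac{1}{2}\right)^{2}\right) 434 = - (2 + \left(-1\right)^{2}) 434 = - (2 + 1) 434 = \left(-1\right) 3 \cdot 434 = \left(-3\right) 434 = -1302$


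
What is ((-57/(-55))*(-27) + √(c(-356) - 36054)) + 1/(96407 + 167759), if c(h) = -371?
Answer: -406551419/14529130 + 5*I*√1457 ≈ -27.982 + 190.85*I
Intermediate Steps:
((-57/(-55))*(-27) + √(c(-356) - 36054)) + 1/(96407 + 167759) = ((-57/(-55))*(-27) + √(-371 - 36054)) + 1/(96407 + 167759) = (-1/55*(-57)*(-27) + √(-36425)) + 1/264166 = ((57/55)*(-27) + 5*I*√1457) + 1/264166 = (-1539/55 + 5*I*√1457) + 1/264166 = -406551419/14529130 + 5*I*√1457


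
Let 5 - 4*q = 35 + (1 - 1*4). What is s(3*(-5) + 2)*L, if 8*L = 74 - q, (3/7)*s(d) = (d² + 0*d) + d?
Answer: 29393/8 ≈ 3674.1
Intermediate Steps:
s(d) = 7*d/3 + 7*d²/3 (s(d) = 7*((d² + 0*d) + d)/3 = 7*((d² + 0) + d)/3 = 7*(d² + d)/3 = 7*(d + d²)/3 = 7*d/3 + 7*d²/3)
q = -27/4 (q = 5/4 - (35 + (1 - 1*4))/4 = 5/4 - (35 + (1 - 4))/4 = 5/4 - (35 - 3)/4 = 5/4 - ¼*32 = 5/4 - 8 = -27/4 ≈ -6.7500)
L = 323/32 (L = (74 - 1*(-27/4))/8 = (74 + 27/4)/8 = (⅛)*(323/4) = 323/32 ≈ 10.094)
s(3*(-5) + 2)*L = (7*(3*(-5) + 2)*(1 + (3*(-5) + 2))/3)*(323/32) = (7*(-15 + 2)*(1 + (-15 + 2))/3)*(323/32) = ((7/3)*(-13)*(1 - 13))*(323/32) = ((7/3)*(-13)*(-12))*(323/32) = 364*(323/32) = 29393/8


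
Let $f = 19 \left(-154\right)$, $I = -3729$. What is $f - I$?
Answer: $803$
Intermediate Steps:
$f = -2926$
$f - I = -2926 - -3729 = -2926 + 3729 = 803$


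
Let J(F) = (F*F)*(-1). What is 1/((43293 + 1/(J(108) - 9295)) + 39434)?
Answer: 20959/1733875192 ≈ 1.2088e-5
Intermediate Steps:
J(F) = -F² (J(F) = F²*(-1) = -F²)
1/((43293 + 1/(J(108) - 9295)) + 39434) = 1/((43293 + 1/(-1*108² - 9295)) + 39434) = 1/((43293 + 1/(-1*11664 - 9295)) + 39434) = 1/((43293 + 1/(-11664 - 9295)) + 39434) = 1/((43293 + 1/(-20959)) + 39434) = 1/((43293 - 1/20959) + 39434) = 1/(907377986/20959 + 39434) = 1/(1733875192/20959) = 20959/1733875192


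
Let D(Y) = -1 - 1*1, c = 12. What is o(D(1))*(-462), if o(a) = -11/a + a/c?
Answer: -2464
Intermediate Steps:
D(Y) = -2 (D(Y) = -1 - 1 = -2)
o(a) = -11/a + a/12
o(D(1))*(-462) = (-11/(-2) + (1/12)*(-2))*(-462) = (-11*(-1/2) - 1/6)*(-462) = (11/2 - 1/6)*(-462) = (16/3)*(-462) = -2464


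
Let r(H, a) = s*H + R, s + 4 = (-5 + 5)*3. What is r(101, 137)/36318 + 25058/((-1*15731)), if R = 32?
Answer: -152651396/95219743 ≈ -1.6031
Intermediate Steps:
s = -4 (s = -4 + (-5 + 5)*3 = -4 + 0*3 = -4 + 0 = -4)
r(H, a) = 32 - 4*H (r(H, a) = -4*H + 32 = 32 - 4*H)
r(101, 137)/36318 + 25058/((-1*15731)) = (32 - 4*101)/36318 + 25058/((-1*15731)) = (32 - 404)*(1/36318) + 25058/(-15731) = -372*1/36318 + 25058*(-1/15731) = -62/6053 - 25058/15731 = -152651396/95219743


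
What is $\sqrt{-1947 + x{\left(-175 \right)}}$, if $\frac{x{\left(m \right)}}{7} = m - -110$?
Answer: $i \sqrt{2402} \approx 49.01 i$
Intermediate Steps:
$x{\left(m \right)} = 770 + 7 m$ ($x{\left(m \right)} = 7 \left(m - -110\right) = 7 \left(m + 110\right) = 7 \left(110 + m\right) = 770 + 7 m$)
$\sqrt{-1947 + x{\left(-175 \right)}} = \sqrt{-1947 + \left(770 + 7 \left(-175\right)\right)} = \sqrt{-1947 + \left(770 - 1225\right)} = \sqrt{-1947 - 455} = \sqrt{-2402} = i \sqrt{2402}$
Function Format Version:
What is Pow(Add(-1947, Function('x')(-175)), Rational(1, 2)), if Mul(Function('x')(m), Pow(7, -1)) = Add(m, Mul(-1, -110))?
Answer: Mul(I, Pow(2402, Rational(1, 2))) ≈ Mul(49.010, I)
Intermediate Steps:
Function('x')(m) = Add(770, Mul(7, m)) (Function('x')(m) = Mul(7, Add(m, Mul(-1, -110))) = Mul(7, Add(m, 110)) = Mul(7, Add(110, m)) = Add(770, Mul(7, m)))
Pow(Add(-1947, Function('x')(-175)), Rational(1, 2)) = Pow(Add(-1947, Add(770, Mul(7, -175))), Rational(1, 2)) = Pow(Add(-1947, Add(770, -1225)), Rational(1, 2)) = Pow(Add(-1947, -455), Rational(1, 2)) = Pow(-2402, Rational(1, 2)) = Mul(I, Pow(2402, Rational(1, 2)))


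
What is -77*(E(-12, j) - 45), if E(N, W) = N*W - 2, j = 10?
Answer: 12859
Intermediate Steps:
E(N, W) = -2 + N*W
-77*(E(-12, j) - 45) = -77*((-2 - 12*10) - 45) = -77*((-2 - 120) - 45) = -77*(-122 - 45) = -77*(-167) = 12859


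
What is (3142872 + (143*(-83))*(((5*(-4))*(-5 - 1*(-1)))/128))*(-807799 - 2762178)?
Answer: -89547985746487/8 ≈ -1.1193e+13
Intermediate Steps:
(3142872 + (143*(-83))*(((5*(-4))*(-5 - 1*(-1)))/128))*(-807799 - 2762178) = (3142872 - 11869*(-20*(-5 + 1))/128)*(-3569977) = (3142872 - 11869*(-20*(-4))/128)*(-3569977) = (3142872 - 949520/128)*(-3569977) = (3142872 - 11869*5/8)*(-3569977) = (3142872 - 59345/8)*(-3569977) = (25083631/8)*(-3569977) = -89547985746487/8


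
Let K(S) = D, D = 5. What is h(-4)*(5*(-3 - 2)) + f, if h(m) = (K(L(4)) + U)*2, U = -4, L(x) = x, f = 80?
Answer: 30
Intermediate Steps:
K(S) = 5
h(m) = 2 (h(m) = (5 - 4)*2 = 1*2 = 2)
h(-4)*(5*(-3 - 2)) + f = 2*(5*(-3 - 2)) + 80 = 2*(5*(-5)) + 80 = 2*(-25) + 80 = -50 + 80 = 30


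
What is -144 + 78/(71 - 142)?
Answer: -10302/71 ≈ -145.10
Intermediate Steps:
-144 + 78/(71 - 142) = -144 + 78/(-71) = -144 - 1/71*78 = -144 - 78/71 = -10302/71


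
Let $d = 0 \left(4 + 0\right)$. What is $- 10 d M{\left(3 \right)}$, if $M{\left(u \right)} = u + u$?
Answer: $0$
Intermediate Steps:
$d = 0$ ($d = 0 \cdot 4 = 0$)
$M{\left(u \right)} = 2 u$
$- 10 d M{\left(3 \right)} = \left(-10\right) 0 \cdot 2 \cdot 3 = 0 \cdot 6 = 0$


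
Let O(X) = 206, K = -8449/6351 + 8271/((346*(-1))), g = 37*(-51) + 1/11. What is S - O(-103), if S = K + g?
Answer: -51199579037/24171906 ≈ -2118.1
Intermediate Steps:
g = -20756/11 (g = -1887 + 1/11 = -20756/11 ≈ -1886.9)
K = -55452475/2197446 (K = -8449*1/6351 + 8271/(-346) = -8449/6351 + 8271*(-1/346) = -8449/6351 - 8271/346 = -55452475/2197446 ≈ -25.235)
S = -46220166401/24171906 (S = -55452475/2197446 - 20756/11 = -46220166401/24171906 ≈ -1912.1)
S - O(-103) = -46220166401/24171906 - 1*206 = -46220166401/24171906 - 206 = -51199579037/24171906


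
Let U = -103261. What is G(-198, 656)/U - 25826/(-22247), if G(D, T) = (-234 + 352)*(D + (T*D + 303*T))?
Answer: -177633458986/2297247467 ≈ -77.324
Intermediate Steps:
G(D, T) = 118*D + 35754*T + 118*D*T (G(D, T) = 118*(D + (D*T + 303*T)) = 118*(D + (303*T + D*T)) = 118*(D + 303*T + D*T) = 118*D + 35754*T + 118*D*T)
G(-198, 656)/U - 25826/(-22247) = (118*(-198) + 35754*656 + 118*(-198)*656)/(-103261) - 25826/(-22247) = (-23364 + 23454624 - 15326784)*(-1/103261) - 25826*(-1/22247) = 8104476*(-1/103261) + 25826/22247 = -8104476/103261 + 25826/22247 = -177633458986/2297247467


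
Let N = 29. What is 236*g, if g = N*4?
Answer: 27376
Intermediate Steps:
g = 116 (g = 29*4 = 116)
236*g = 236*116 = 27376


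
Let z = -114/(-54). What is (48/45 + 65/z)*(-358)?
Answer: -3250282/285 ≈ -11405.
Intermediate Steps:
z = 19/9 (z = -114*(-1/54) = 19/9 ≈ 2.1111)
(48/45 + 65/z)*(-358) = (48/45 + 65/(19/9))*(-358) = (48*(1/45) + 65*(9/19))*(-358) = (16/15 + 585/19)*(-358) = (9079/285)*(-358) = -3250282/285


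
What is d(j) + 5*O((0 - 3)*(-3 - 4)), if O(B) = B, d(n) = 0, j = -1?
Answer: 105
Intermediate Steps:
d(j) + 5*O((0 - 3)*(-3 - 4)) = 0 + 5*((0 - 3)*(-3 - 4)) = 0 + 5*(-3*(-7)) = 0 + 5*21 = 0 + 105 = 105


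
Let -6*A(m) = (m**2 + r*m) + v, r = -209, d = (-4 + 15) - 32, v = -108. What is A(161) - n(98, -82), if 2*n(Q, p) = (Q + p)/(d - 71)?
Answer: 30040/23 ≈ 1306.1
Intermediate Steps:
d = -21 (d = 11 - 32 = -21)
n(Q, p) = -Q/184 - p/184 (n(Q, p) = ((Q + p)/(-21 - 71))/2 = ((Q + p)/(-92))/2 = ((Q + p)*(-1/92))/2 = (-Q/92 - p/92)/2 = -Q/184 - p/184)
A(m) = 18 - m**2/6 + 209*m/6 (A(m) = -((m**2 - 209*m) - 108)/6 = -(-108 + m**2 - 209*m)/6 = 18 - m**2/6 + 209*m/6)
A(161) - n(98, -82) = (18 - 1/6*161**2 + (209/6)*161) - (-1/184*98 - 1/184*(-82)) = (18 - 1/6*25921 + 33649/6) - (-49/92 + 41/92) = (18 - 25921/6 + 33649/6) - 1*(-2/23) = 1306 + 2/23 = 30040/23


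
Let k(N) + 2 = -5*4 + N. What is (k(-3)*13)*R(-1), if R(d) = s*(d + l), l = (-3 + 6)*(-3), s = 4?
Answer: 13000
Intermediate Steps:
l = -9 (l = 3*(-3) = -9)
k(N) = -22 + N (k(N) = -2 + (-5*4 + N) = -2 + (-20 + N) = -22 + N)
R(d) = -36 + 4*d (R(d) = 4*(d - 9) = 4*(-9 + d) = -36 + 4*d)
(k(-3)*13)*R(-1) = ((-22 - 3)*13)*(-36 + 4*(-1)) = (-25*13)*(-36 - 4) = -325*(-40) = 13000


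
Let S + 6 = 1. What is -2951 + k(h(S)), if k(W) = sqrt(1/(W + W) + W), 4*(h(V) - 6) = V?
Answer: -2951 + 3*sqrt(779)/38 ≈ -2948.8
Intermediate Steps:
S = -5 (S = -6 + 1 = -5)
h(V) = 6 + V/4
k(W) = sqrt(W + 1/(2*W)) (k(W) = sqrt(1/(2*W) + W) = sqrt(W + 1/(2*W)))
-2951 + k(h(S)) = -2951 + sqrt(2/(6 + (1/4)*(-5)) + 4*(6 + (1/4)*(-5)))/2 = -2951 + sqrt(2/(6 - 5/4) + 4*(6 - 5/4))/2 = -2951 + sqrt(2/(19/4) + 4*(19/4))/2 = -2951 + sqrt(2*(4/19) + 19)/2 = -2951 + sqrt(8/19 + 19)/2 = -2951 + sqrt(369/19)/2 = -2951 + (3*sqrt(779)/19)/2 = -2951 + 3*sqrt(779)/38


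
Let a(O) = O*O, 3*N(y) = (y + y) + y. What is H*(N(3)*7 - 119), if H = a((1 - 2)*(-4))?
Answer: -1568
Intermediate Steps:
N(y) = y (N(y) = ((y + y) + y)/3 = (2*y + y)/3 = (3*y)/3 = y)
a(O) = O²
H = 16 (H = ((1 - 2)*(-4))² = (-1*(-4))² = 4² = 16)
H*(N(3)*7 - 119) = 16*(3*7 - 119) = 16*(21 - 119) = 16*(-98) = -1568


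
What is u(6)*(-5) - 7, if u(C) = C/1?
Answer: -37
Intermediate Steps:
u(C) = C (u(C) = C*1 = C)
u(6)*(-5) - 7 = 6*(-5) - 7 = -30 - 7 = -37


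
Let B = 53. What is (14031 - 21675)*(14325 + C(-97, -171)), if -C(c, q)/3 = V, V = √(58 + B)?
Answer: -109500300 + 22932*√111 ≈ -1.0926e+8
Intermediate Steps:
V = √111 (V = √(58 + 53) = √111 ≈ 10.536)
C(c, q) = -3*√111
(14031 - 21675)*(14325 + C(-97, -171)) = (14031 - 21675)*(14325 - 3*√111) = -7644*(14325 - 3*√111) = -109500300 + 22932*√111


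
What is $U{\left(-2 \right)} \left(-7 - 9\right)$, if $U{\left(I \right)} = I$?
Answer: $32$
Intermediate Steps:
$U{\left(-2 \right)} \left(-7 - 9\right) = - 2 \left(-7 - 9\right) = \left(-2\right) \left(-16\right) = 32$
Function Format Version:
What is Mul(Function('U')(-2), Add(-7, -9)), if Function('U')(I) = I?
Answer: 32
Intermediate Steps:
Mul(Function('U')(-2), Add(-7, -9)) = Mul(-2, Add(-7, -9)) = Mul(-2, -16) = 32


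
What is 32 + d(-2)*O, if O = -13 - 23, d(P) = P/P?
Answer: -4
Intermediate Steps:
d(P) = 1
O = -36
32 + d(-2)*O = 32 + 1*(-36) = 32 - 36 = -4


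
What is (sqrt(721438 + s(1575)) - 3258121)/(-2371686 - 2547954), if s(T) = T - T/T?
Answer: 3258121/4919640 - sqrt(180753)/2459820 ≈ 0.66210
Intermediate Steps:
s(T) = -1 + T (s(T) = T - 1*1 = T - 1 = -1 + T)
(sqrt(721438 + s(1575)) - 3258121)/(-2371686 - 2547954) = (sqrt(721438 + (-1 + 1575)) - 3258121)/(-2371686 - 2547954) = (sqrt(721438 + 1574) - 3258121)/(-4919640) = (sqrt(723012) - 3258121)*(-1/4919640) = (2*sqrt(180753) - 3258121)*(-1/4919640) = (-3258121 + 2*sqrt(180753))*(-1/4919640) = 3258121/4919640 - sqrt(180753)/2459820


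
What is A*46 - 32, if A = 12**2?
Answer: 6592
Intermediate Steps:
A = 144
A*46 - 32 = 144*46 - 32 = 6624 - 32 = 6592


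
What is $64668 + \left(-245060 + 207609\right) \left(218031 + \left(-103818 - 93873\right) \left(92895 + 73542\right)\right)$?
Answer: $1232245719096804$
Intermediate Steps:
$64668 + \left(-245060 + 207609\right) \left(218031 + \left(-103818 - 93873\right) \left(92895 + 73542\right)\right) = 64668 - 37451 \left(218031 + \left(-103818 - 93873\right) 166437\right) = 64668 - 37451 \left(218031 - 32903096967\right) = 64668 - -1232245719032136 = 64668 + 1232245719032136 = 1232245719096804$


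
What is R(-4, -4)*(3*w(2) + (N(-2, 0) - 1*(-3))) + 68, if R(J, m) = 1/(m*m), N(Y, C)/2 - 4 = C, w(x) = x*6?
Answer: 1135/16 ≈ 70.938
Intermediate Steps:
w(x) = 6*x
N(Y, C) = 8 + 2*C
R(J, m) = m⁻² (R(J, m) = 1/(m²) = m⁻²)
R(-4, -4)*(3*w(2) + (N(-2, 0) - 1*(-3))) + 68 = (3*(6*2) + ((8 + 2*0) - 1*(-3)))/(-4)² + 68 = (3*12 + ((8 + 0) + 3))/16 + 68 = (36 + (8 + 3))/16 + 68 = (36 + 11)/16 + 68 = (1/16)*47 + 68 = 47/16 + 68 = 1135/16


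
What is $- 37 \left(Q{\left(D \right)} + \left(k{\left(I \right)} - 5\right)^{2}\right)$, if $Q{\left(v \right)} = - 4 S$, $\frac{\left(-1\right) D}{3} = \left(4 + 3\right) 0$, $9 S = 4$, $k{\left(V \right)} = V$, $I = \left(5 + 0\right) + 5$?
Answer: $- \frac{7733}{9} \approx -859.22$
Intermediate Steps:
$I = 10$ ($I = 5 + 5 = 10$)
$S = \frac{4}{9}$ ($S = \frac{1}{9} \cdot 4 = \frac{4}{9} \approx 0.44444$)
$D = 0$ ($D = - 3 \left(4 + 3\right) 0 = - 3 \cdot 7 \cdot 0 = \left(-3\right) 0 = 0$)
$Q{\left(v \right)} = - \frac{16}{9}$ ($Q{\left(v \right)} = \left(-4\right) \frac{4}{9} = - \frac{16}{9}$)
$- 37 \left(Q{\left(D \right)} + \left(k{\left(I \right)} - 5\right)^{2}\right) = - 37 \left(- \frac{16}{9} + \left(10 - 5\right)^{2}\right) = - 37 \left(- \frac{16}{9} + 5^{2}\right) = - 37 \left(- \frac{16}{9} + 25\right) = \left(-37\right) \frac{209}{9} = - \frac{7733}{9}$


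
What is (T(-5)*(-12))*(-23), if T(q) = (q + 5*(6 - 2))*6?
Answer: 24840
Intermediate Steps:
T(q) = 120 + 6*q (T(q) = (q + 5*4)*6 = (q + 20)*6 = (20 + q)*6 = 120 + 6*q)
(T(-5)*(-12))*(-23) = ((120 + 6*(-5))*(-12))*(-23) = ((120 - 30)*(-12))*(-23) = (90*(-12))*(-23) = -1080*(-23) = 24840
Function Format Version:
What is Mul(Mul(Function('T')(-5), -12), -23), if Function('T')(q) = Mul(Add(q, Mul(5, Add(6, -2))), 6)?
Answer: 24840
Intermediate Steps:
Function('T')(q) = Add(120, Mul(6, q)) (Function('T')(q) = Mul(Add(q, Mul(5, 4)), 6) = Mul(Add(q, 20), 6) = Mul(Add(20, q), 6) = Add(120, Mul(6, q)))
Mul(Mul(Function('T')(-5), -12), -23) = Mul(Mul(Add(120, Mul(6, -5)), -12), -23) = Mul(Mul(Add(120, -30), -12), -23) = Mul(Mul(90, -12), -23) = Mul(-1080, -23) = 24840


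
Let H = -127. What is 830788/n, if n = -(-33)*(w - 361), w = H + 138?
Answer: -59342/825 ≈ -71.930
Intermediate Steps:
w = 11 (w = -127 + 138 = 11)
n = -11550 (n = -(-33)*(11 - 361) = -(-33)*(-350) = -1*11550 = -11550)
830788/n = 830788/(-11550) = 830788*(-1/11550) = -59342/825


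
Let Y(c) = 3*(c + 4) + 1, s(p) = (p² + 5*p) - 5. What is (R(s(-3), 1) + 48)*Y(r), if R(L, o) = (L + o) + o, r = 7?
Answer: 1326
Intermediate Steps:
s(p) = -5 + p² + 5*p
R(L, o) = L + 2*o
Y(c) = 13 + 3*c (Y(c) = 3*(4 + c) + 1 = (12 + 3*c) + 1 = 13 + 3*c)
(R(s(-3), 1) + 48)*Y(r) = (((-5 + (-3)² + 5*(-3)) + 2*1) + 48)*(13 + 3*7) = (((-5 + 9 - 15) + 2) + 48)*(13 + 21) = ((-11 + 2) + 48)*34 = (-9 + 48)*34 = 39*34 = 1326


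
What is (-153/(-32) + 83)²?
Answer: 7890481/1024 ≈ 7705.5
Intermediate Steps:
(-153/(-32) + 83)² = (-153*(-1/32) + 83)² = (153/32 + 83)² = (2809/32)² = 7890481/1024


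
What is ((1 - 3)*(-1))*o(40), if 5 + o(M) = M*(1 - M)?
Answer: -3130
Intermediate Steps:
o(M) = -5 + M*(1 - M)
((1 - 3)*(-1))*o(40) = ((1 - 3)*(-1))*(-5 + 40 - 1*40²) = (-2*(-1))*(-5 + 40 - 1*1600) = 2*(-5 + 40 - 1600) = 2*(-1565) = -3130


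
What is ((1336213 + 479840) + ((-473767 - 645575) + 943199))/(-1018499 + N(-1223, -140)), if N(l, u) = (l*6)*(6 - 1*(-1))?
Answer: -327982/213973 ≈ -1.5328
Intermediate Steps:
N(l, u) = 42*l (N(l, u) = (6*l)*(6 + 1) = (6*l)*7 = 42*l)
((1336213 + 479840) + ((-473767 - 645575) + 943199))/(-1018499 + N(-1223, -140)) = ((1336213 + 479840) + ((-473767 - 645575) + 943199))/(-1018499 + 42*(-1223)) = (1816053 + (-1119342 + 943199))/(-1018499 - 51366) = (1816053 - 176143)/(-1069865) = 1639910*(-1/1069865) = -327982/213973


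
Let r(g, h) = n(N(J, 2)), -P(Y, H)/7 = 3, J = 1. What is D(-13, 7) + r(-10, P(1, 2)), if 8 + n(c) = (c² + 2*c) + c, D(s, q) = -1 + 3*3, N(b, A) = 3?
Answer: 18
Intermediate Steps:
P(Y, H) = -21 (P(Y, H) = -7*3 = -21)
D(s, q) = 8 (D(s, q) = -1 + 9 = 8)
n(c) = -8 + c² + 3*c (n(c) = -8 + ((c² + 2*c) + c) = -8 + (c² + 3*c) = -8 + c² + 3*c)
r(g, h) = 10 (r(g, h) = -8 + 3² + 3*3 = -8 + 9 + 9 = 10)
D(-13, 7) + r(-10, P(1, 2)) = 8 + 10 = 18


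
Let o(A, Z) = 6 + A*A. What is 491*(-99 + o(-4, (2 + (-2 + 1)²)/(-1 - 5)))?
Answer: -37807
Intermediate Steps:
o(A, Z) = 6 + A²
491*(-99 + o(-4, (2 + (-2 + 1)²)/(-1 - 5))) = 491*(-99 + (6 + (-4)²)) = 491*(-99 + (6 + 16)) = 491*(-99 + 22) = 491*(-77) = -37807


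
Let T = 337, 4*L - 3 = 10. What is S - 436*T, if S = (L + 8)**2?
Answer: -2348887/16 ≈ -1.4681e+5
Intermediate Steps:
L = 13/4 (L = 3/4 + (1/4)*10 = 3/4 + 5/2 = 13/4 ≈ 3.2500)
S = 2025/16 (S = (13/4 + 8)**2 = (45/4)**2 = 2025/16 ≈ 126.56)
S - 436*T = 2025/16 - 436*337 = 2025/16 - 146932 = -2348887/16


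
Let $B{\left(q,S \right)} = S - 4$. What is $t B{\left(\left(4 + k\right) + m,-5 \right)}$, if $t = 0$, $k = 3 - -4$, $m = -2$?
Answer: $0$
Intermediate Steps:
$k = 7$ ($k = 3 + 4 = 7$)
$B{\left(q,S \right)} = -4 + S$
$t B{\left(\left(4 + k\right) + m,-5 \right)} = 0 \left(-4 - 5\right) = 0 \left(-9\right) = 0$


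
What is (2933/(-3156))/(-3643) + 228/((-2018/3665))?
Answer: -4803687296083/11600783772 ≈ -414.08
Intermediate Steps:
(2933/(-3156))/(-3643) + 228/((-2018/3665)) = (2933*(-1/3156))*(-1/3643) + 228/((-2018*1/3665)) = -2933/3156*(-1/3643) + 228/(-2018/3665) = 2933/11497308 + 228*(-3665/2018) = 2933/11497308 - 417810/1009 = -4803687296083/11600783772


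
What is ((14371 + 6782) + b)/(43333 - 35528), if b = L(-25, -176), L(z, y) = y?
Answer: 20977/7805 ≈ 2.6876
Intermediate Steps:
b = -176
((14371 + 6782) + b)/(43333 - 35528) = ((14371 + 6782) - 176)/(43333 - 35528) = (21153 - 176)/7805 = 20977*(1/7805) = 20977/7805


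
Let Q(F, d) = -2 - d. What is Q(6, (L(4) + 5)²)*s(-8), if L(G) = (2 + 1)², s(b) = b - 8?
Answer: 3168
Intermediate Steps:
s(b) = -8 + b
L(G) = 9 (L(G) = 3² = 9)
Q(6, (L(4) + 5)²)*s(-8) = (-2 - (9 + 5)²)*(-8 - 8) = (-2 - 1*14²)*(-16) = (-2 - 1*196)*(-16) = (-2 - 196)*(-16) = -198*(-16) = 3168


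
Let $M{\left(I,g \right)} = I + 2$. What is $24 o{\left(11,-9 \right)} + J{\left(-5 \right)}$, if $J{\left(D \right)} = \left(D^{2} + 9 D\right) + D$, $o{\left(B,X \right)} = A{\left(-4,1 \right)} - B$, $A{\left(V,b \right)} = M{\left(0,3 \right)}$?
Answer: $-241$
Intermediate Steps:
$M{\left(I,g \right)} = 2 + I$
$A{\left(V,b \right)} = 2$ ($A{\left(V,b \right)} = 2 + 0 = 2$)
$o{\left(B,X \right)} = 2 - B$
$J{\left(D \right)} = D^{2} + 10 D$
$24 o{\left(11,-9 \right)} + J{\left(-5 \right)} = 24 \left(2 - 11\right) - 5 \left(10 - 5\right) = 24 \left(2 - 11\right) - 25 = 24 \left(-9\right) - 25 = -216 - 25 = -241$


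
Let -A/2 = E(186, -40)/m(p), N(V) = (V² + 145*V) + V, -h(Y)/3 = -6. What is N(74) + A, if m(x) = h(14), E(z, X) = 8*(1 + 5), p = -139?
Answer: 48824/3 ≈ 16275.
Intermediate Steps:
h(Y) = 18 (h(Y) = -3*(-6) = 18)
E(z, X) = 48 (E(z, X) = 8*6 = 48)
m(x) = 18
N(V) = V² + 146*V
A = -16/3 (A = -96/18 = -2*8/3 = -16/3 ≈ -5.3333)
N(74) + A = 74*(146 + 74) - 16/3 = 74*220 - 16/3 = 16280 - 16/3 = 48824/3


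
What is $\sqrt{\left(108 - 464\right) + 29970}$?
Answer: $\sqrt{29614} \approx 172.09$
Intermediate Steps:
$\sqrt{\left(108 - 464\right) + 29970} = \sqrt{-356 + 29970} = \sqrt{29614}$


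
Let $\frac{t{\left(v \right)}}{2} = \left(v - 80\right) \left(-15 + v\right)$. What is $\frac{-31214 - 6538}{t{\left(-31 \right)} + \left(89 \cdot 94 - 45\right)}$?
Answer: $- \frac{37752}{18533} \approx -2.037$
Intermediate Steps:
$t{\left(v \right)} = 2 \left(-80 + v\right) \left(-15 + v\right)$ ($t{\left(v \right)} = 2 \left(v - 80\right) \left(-15 + v\right) = 2 \left(-80 + v\right) \left(-15 + v\right)$)
$\frac{-31214 - 6538}{t{\left(-31 \right)} + \left(89 \cdot 94 - 45\right)} = \frac{-31214 - 6538}{\left(2400 - -5890 + 2 \left(-31\right)^{2}\right) + \left(89 \cdot 94 - 45\right)} = - \frac{37752}{\left(2400 + 5890 + 2 \cdot 961\right) + \left(8366 - 45\right)} = - \frac{37752}{\left(2400 + 5890 + 1922\right) + 8321} = - \frac{37752}{10212 + 8321} = - \frac{37752}{18533}$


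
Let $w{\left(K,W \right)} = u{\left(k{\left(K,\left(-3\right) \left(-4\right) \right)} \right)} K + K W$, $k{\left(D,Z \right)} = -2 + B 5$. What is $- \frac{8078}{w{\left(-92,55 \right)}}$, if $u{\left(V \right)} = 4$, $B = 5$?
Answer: $\frac{4039}{2714} \approx 1.4882$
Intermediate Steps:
$k{\left(D,Z \right)} = 23$ ($k{\left(D,Z \right)} = -2 + 5 \cdot 5 = -2 + 25 = 23$)
$w{\left(K,W \right)} = 4 K + K W$
$- \frac{8078}{w{\left(-92,55 \right)}} = - \frac{8078}{\left(-92\right) \left(4 + 55\right)} = - \frac{8078}{\left(-92\right) 59} = - \frac{8078}{-5428} = \left(-8078\right) \left(- \frac{1}{5428}\right) = \frac{4039}{2714}$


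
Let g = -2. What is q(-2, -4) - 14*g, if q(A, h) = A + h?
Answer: 22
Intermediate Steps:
q(-2, -4) - 14*g = (-2 - 4) - 14*(-2) = -6 + 28 = 22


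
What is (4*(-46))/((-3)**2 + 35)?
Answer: -46/11 ≈ -4.1818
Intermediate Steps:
(4*(-46))/((-3)**2 + 35) = -184/(9 + 35) = -184/44 = -184*1/44 = -46/11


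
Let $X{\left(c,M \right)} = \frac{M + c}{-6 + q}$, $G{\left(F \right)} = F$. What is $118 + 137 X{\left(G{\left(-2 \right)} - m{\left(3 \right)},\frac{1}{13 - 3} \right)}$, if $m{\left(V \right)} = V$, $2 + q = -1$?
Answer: $\frac{17333}{90} \approx 192.59$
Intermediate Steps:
$q = -3$ ($q = -2 - 1 = -3$)
$X{\left(c,M \right)} = - \frac{M}{9} - \frac{c}{9}$ ($X{\left(c,M \right)} = \frac{M + c}{-6 - 3} = \frac{M + c}{-9} = \left(M + c\right) \left(- \frac{1}{9}\right) = - \frac{M}{9} - \frac{c}{9}$)
$118 + 137 X{\left(G{\left(-2 \right)} - m{\left(3 \right)},\frac{1}{13 - 3} \right)} = 118 + 137 \left(- \frac{1}{9 \left(13 - 3\right)} - \frac{-2 - 3}{9}\right) = 118 + 137 \left(- \frac{1}{9 \cdot 10} - \frac{-2 - 3}{9}\right) = 118 + 137 \left(\left(- \frac{1}{9}\right) \frac{1}{10} - - \frac{5}{9}\right) = 118 + 137 \left(- \frac{1}{90} + \frac{5}{9}\right) = 118 + 137 \cdot \frac{49}{90} = 118 + \frac{6713}{90} = \frac{17333}{90}$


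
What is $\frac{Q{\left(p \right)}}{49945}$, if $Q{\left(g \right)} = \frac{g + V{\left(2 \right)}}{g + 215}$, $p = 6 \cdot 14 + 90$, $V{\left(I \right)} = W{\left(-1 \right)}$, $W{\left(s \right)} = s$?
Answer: $\frac{173}{19428605} \approx 8.9044 \cdot 10^{-6}$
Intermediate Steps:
$V{\left(I \right)} = -1$
$p = 174$ ($p = 84 + 90 = 174$)
$Q{\left(g \right)} = \frac{-1 + g}{215 + g}$ ($Q{\left(g \right)} = \frac{g - 1}{g + 215} = \frac{-1 + g}{215 + g}$)
$\frac{Q{\left(p \right)}}{49945} = \frac{\frac{1}{215 + 174} \left(-1 + 174\right)}{49945} = \frac{1}{389} \cdot 173 \cdot \frac{1}{49945} = \frac{173}{389} \cdot \frac{1}{49945} = \frac{173}{19428605}$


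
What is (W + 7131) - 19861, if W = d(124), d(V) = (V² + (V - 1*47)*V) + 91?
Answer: 12285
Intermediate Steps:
d(V) = 91 + V² + V*(-47 + V) (d(V) = (V² + (V - 47)*V) + 91 = (V² + (-47 + V)*V) + 91 = (V² + V*(-47 + V)) + 91 = 91 + V² + V*(-47 + V))
W = 25015 (W = 91 - 47*124 + 2*124² = 91 - 5828 + 2*15376 = 91 - 5828 + 30752 = 25015)
(W + 7131) - 19861 = (25015 + 7131) - 19861 = 32146 - 19861 = 12285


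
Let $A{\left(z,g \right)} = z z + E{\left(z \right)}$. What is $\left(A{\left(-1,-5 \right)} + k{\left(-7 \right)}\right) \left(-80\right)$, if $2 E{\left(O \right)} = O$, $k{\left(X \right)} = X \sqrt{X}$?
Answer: $-40 + 560 i \sqrt{7} \approx -40.0 + 1481.6 i$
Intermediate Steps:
$k{\left(X \right)} = X^{\frac{3}{2}}$
$E{\left(O \right)} = \frac{O}{2}$
$A{\left(z,g \right)} = z^{2} + \frac{z}{2}$ ($A{\left(z,g \right)} = z z + \frac{z}{2} = z^{2} + \frac{z}{2}$)
$\left(A{\left(-1,-5 \right)} + k{\left(-7 \right)}\right) \left(-80\right) = \left(- (\frac{1}{2} - 1) + \left(-7\right)^{\frac{3}{2}}\right) \left(-80\right) = \left(\left(-1\right) \left(- \frac{1}{2}\right) - 7 i \sqrt{7}\right) \left(-80\right) = \left(\frac{1}{2} - 7 i \sqrt{7}\right) \left(-80\right) = -40 + 560 i \sqrt{7}$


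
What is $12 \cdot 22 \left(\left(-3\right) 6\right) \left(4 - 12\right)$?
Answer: $38016$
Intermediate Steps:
$12 \cdot 22 \left(\left(-3\right) 6\right) \left(4 - 12\right) = 264 \left(-18\right) \left(4 - 12\right) = \left(-4752\right) \left(-8\right) = 38016$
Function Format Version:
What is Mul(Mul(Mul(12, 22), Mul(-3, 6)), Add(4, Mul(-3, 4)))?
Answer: 38016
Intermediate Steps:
Mul(Mul(Mul(12, 22), Mul(-3, 6)), Add(4, Mul(-3, 4))) = Mul(Mul(264, -18), Add(4, -12)) = Mul(-4752, -8) = 38016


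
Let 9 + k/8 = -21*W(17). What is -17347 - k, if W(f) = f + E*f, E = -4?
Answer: -25843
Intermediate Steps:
W(f) = -3*f (W(f) = f - 4*f = -3*f)
k = 8496 (k = -72 + 8*(-(-63)*17) = -72 + 8*(-21*(-51)) = -72 + 8*1071 = -72 + 8568 = 8496)
-17347 - k = -17347 - 1*8496 = -17347 - 8496 = -25843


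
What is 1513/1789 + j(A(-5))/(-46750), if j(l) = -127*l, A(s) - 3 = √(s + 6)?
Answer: 35820781/41817875 ≈ 0.85659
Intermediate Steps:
A(s) = 3 + √(6 + s) (A(s) = 3 + √(s + 6) = 3 + √(6 + s))
1513/1789 + j(A(-5))/(-46750) = 1513/1789 - 127*(3 + √(6 - 5))/(-46750) = 1513*(1/1789) - 127*(3 + √1)*(-1/46750) = 1513/1789 - 127*(3 + 1)*(-1/46750) = 1513/1789 - 127*4*(-1/46750) = 1513/1789 - 508*(-1/46750) = 1513/1789 + 254/23375 = 35820781/41817875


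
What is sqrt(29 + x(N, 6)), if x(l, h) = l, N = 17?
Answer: sqrt(46) ≈ 6.7823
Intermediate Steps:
sqrt(29 + x(N, 6)) = sqrt(29 + 17) = sqrt(46)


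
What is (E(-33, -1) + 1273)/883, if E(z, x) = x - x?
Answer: 1273/883 ≈ 1.4417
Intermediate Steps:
E(z, x) = 0
(E(-33, -1) + 1273)/883 = (0 + 1273)/883 = 1273*(1/883) = 1273/883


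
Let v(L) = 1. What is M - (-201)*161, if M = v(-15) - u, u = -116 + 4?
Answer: 32474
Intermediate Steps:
u = -112
M = 113 (M = 1 - 1*(-112) = 1 + 112 = 113)
M - (-201)*161 = 113 - (-201)*161 = 113 - 201*(-161) = 113 + 32361 = 32474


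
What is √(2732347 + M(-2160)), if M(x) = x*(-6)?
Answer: √2745307 ≈ 1656.9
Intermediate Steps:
M(x) = -6*x
√(2732347 + M(-2160)) = √(2732347 - 6*(-2160)) = √(2732347 + 12960) = √2745307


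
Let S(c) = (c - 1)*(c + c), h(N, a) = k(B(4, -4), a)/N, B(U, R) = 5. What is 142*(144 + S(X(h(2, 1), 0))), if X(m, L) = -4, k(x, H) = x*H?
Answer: 26128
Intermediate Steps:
k(x, H) = H*x
h(N, a) = 5*a/N (h(N, a) = (a*5)/N = (5*a)/N = 5*a/N)
S(c) = 2*c*(-1 + c) (S(c) = (-1 + c)*(2*c) = 2*c*(-1 + c))
142*(144 + S(X(h(2, 1), 0))) = 142*(144 + 2*(-4)*(-1 - 4)) = 142*(144 + 2*(-4)*(-5)) = 142*(144 + 40) = 142*184 = 26128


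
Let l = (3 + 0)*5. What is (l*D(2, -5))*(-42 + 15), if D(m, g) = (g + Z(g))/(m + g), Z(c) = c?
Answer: -1350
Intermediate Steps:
l = 15 (l = 3*5 = 15)
D(m, g) = 2*g/(g + m) (D(m, g) = (g + g)/(m + g) = (2*g)/(g + m) = 2*g/(g + m))
(l*D(2, -5))*(-42 + 15) = (15*(2*(-5)/(-5 + 2)))*(-42 + 15) = (15*(2*(-5)/(-3)))*(-27) = (15*(2*(-5)*(-⅓)))*(-27) = (15*(10/3))*(-27) = 50*(-27) = -1350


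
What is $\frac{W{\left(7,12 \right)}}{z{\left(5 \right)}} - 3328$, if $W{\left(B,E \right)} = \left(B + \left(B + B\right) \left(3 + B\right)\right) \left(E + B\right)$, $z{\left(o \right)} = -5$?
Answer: $- \frac{19433}{5} \approx -3886.6$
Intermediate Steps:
$W{\left(B,E \right)} = \left(B + E\right) \left(B + 2 B \left(3 + B\right)\right)$ ($W{\left(B,E \right)} = \left(B + 2 B \left(3 + B\right)\right) \left(B + E\right) = \left(B + E\right) \left(B + 2 B \left(3 + B\right)\right)$)
$\frac{W{\left(7,12 \right)}}{z{\left(5 \right)}} - 3328 = \frac{7 \left(2 \cdot 7^{2} + 7 \cdot 7 + 7 \cdot 12 + 2 \cdot 7 \cdot 12\right)}{-5} - 3328 = 7 \left(2 \cdot 49 + 49 + 84 + 168\right) \left(- \frac{1}{5}\right) - 3328 = 7 \left(98 + 49 + 84 + 168\right) \left(- \frac{1}{5}\right) - 3328 = 7 \cdot 399 \left(- \frac{1}{5}\right) - 3328 = 2793 \left(- \frac{1}{5}\right) - 3328 = - \frac{2793}{5} - 3328 = - \frac{19433}{5}$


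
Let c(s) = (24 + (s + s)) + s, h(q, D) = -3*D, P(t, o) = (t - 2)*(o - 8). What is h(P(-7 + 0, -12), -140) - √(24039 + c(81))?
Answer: 420 - √24306 ≈ 264.10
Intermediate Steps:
P(t, o) = (-8 + o)*(-2 + t) (P(t, o) = (-2 + t)*(-8 + o) = (-8 + o)*(-2 + t))
c(s) = 24 + 3*s (c(s) = (24 + 2*s) + s = 24 + 3*s)
h(P(-7 + 0, -12), -140) - √(24039 + c(81)) = -3*(-140) - √(24039 + (24 + 3*81)) = 420 - √(24039 + (24 + 243)) = 420 - √(24039 + 267) = 420 - √24306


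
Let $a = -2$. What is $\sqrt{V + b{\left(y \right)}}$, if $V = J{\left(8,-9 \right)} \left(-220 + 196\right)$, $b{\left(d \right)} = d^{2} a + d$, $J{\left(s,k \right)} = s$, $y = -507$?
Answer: $i \sqrt{514797} \approx 717.49 i$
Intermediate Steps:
$b{\left(d \right)} = d - 2 d^{2}$ ($b{\left(d \right)} = d^{2} \left(-2\right) + d = - 2 d^{2} + d = d - 2 d^{2}$)
$V = -192$ ($V = 8 \left(-220 + 196\right) = 8 \left(-24\right) = -192$)
$\sqrt{V + b{\left(y \right)}} = \sqrt{-192 - 507 \left(1 - -1014\right)} = \sqrt{-192 - 507 \left(1 + 1014\right)} = \sqrt{-192 - 514605} = \sqrt{-514797} = i \sqrt{514797}$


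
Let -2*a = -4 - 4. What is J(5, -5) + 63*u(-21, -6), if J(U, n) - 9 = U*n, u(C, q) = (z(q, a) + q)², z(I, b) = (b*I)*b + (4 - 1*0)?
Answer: 605036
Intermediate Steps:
a = 4 (a = -(-4 - 4)/2 = -½*(-8) = 4)
z(I, b) = 4 + I*b² (z(I, b) = (I*b)*b + (4 + 0) = I*b² + 4 = 4 + I*b²)
u(C, q) = (4 + 17*q)² (u(C, q) = ((4 + q*4²) + q)² = ((4 + q*16) + q)² = ((4 + 16*q) + q)² = (4 + 17*q)²)
J(U, n) = 9 + U*n
J(5, -5) + 63*u(-21, -6) = (9 + 5*(-5)) + 63*(4 + 17*(-6))² = (9 - 25) + 63*(4 - 102)² = -16 + 63*(-98)² = -16 + 63*9604 = -16 + 605052 = 605036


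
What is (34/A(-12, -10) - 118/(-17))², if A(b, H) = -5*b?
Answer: 14661241/260100 ≈ 56.368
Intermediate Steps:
(34/A(-12, -10) - 118/(-17))² = (34/((-5*(-12))) - 118/(-17))² = (34/60 - 118*(-1/17))² = (34*(1/60) + 118/17)² = (17/30 + 118/17)² = (3829/510)² = 14661241/260100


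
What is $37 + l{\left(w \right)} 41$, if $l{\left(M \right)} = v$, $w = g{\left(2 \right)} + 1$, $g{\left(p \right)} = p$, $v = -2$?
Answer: $-45$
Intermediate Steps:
$w = 3$ ($w = 2 + 1 = 3$)
$l{\left(M \right)} = -2$
$37 + l{\left(w \right)} 41 = 37 - 82 = -45$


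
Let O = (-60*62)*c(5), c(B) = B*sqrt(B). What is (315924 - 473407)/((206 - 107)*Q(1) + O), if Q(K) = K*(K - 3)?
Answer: -1732313/96097822 + 244098650*sqrt(5)/144146733 ≈ 3.7685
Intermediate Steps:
c(B) = B**(3/2)
O = -18600*sqrt(5) (O = (-60*62)*5**(3/2) = -18600*sqrt(5) ≈ -41591.)
Q(K) = K*(-3 + K)
(315924 - 473407)/((206 - 107)*Q(1) + O) = (315924 - 473407)/((206 - 107)*(1*(-3 + 1)) - 18600*sqrt(5)) = -157483/(99*(1*(-2)) - 18600*sqrt(5)) = -157483/(99*(-2) - 18600*sqrt(5)) = -157483/(-198 - 18600*sqrt(5))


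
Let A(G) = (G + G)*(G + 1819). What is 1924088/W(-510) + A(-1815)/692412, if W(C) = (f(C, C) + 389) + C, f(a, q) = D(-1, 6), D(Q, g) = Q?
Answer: -55510974654/3519761 ≈ -15771.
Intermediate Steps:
f(a, q) = -1
A(G) = 2*G*(1819 + G) (A(G) = (2*G)*(1819 + G) = 2*G*(1819 + G))
W(C) = 388 + C (W(C) = (-1 + 389) + C = 388 + C)
1924088/W(-510) + A(-1815)/692412 = 1924088/(388 - 510) + (2*(-1815)*(1819 - 1815))/692412 = 1924088/(-122) + (2*(-1815)*4)*(1/692412) = 1924088*(-1/122) - 14520*1/692412 = -962044/61 - 1210/57701 = -55510974654/3519761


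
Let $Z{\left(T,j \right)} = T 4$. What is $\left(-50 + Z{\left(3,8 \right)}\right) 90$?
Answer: $-3420$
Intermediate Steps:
$Z{\left(T,j \right)} = 4 T$
$\left(-50 + Z{\left(3,8 \right)}\right) 90 = \left(-50 + 4 \cdot 3\right) 90 = \left(-50 + 12\right) 90 = \left(-38\right) 90 = -3420$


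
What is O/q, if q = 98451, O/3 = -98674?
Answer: -98674/32817 ≈ -3.0068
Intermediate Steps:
O = -296022 (O = 3*(-98674) = -296022)
O/q = -296022/98451 = -296022*1/98451 = -98674/32817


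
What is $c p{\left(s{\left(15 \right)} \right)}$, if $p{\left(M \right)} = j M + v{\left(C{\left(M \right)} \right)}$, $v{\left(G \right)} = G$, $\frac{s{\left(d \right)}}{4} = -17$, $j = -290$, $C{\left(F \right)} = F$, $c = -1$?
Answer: $-19652$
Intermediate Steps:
$s{\left(d \right)} = -68$ ($s{\left(d \right)} = 4 \left(-17\right) = -68$)
$p{\left(M \right)} = - 289 M$ ($p{\left(M \right)} = - 290 M + M = - 289 M$)
$c p{\left(s{\left(15 \right)} \right)} = - \left(-289\right) \left(-68\right) = \left(-1\right) 19652 = -19652$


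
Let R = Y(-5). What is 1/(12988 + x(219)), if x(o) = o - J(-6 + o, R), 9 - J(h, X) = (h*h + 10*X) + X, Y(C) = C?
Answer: 1/58512 ≈ 1.7090e-5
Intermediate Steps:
R = -5
J(h, X) = 9 - h**2 - 11*X (J(h, X) = 9 - ((h*h + 10*X) + X) = 9 - ((h**2 + 10*X) + X) = 9 - (h**2 + 11*X) = 9 + (-h**2 - 11*X) = 9 - h**2 - 11*X)
x(o) = -64 + o + (-6 + o)**2 (x(o) = o - (9 - (-6 + o)**2 - 11*(-5)) = o - (9 - (-6 + o)**2 + 55) = o - (64 - (-6 + o)**2) = o + (-64 + (-6 + o)**2) = -64 + o + (-6 + o)**2)
1/(12988 + x(219)) = 1/(12988 + (-64 + 219 + (-6 + 219)**2)) = 1/(12988 + (-64 + 219 + 213**2)) = 1/(12988 + (-64 + 219 + 45369)) = 1/(12988 + 45524) = 1/58512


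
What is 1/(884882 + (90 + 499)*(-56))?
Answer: 1/851898 ≈ 1.1738e-6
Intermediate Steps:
1/(884882 + (90 + 499)*(-56)) = 1/(884882 + 589*(-56)) = 1/(884882 - 32984) = 1/851898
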